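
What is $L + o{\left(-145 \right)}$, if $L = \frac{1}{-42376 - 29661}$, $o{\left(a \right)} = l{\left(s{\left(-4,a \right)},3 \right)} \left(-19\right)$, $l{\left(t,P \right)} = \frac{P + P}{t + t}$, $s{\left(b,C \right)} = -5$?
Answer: $\frac{4106104}{360185} \approx 11.4$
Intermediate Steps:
$l{\left(t,P \right)} = \frac{P}{t}$ ($l{\left(t,P \right)} = \frac{2 P}{2 t} = 2 P \frac{1}{2 t} = \frac{P}{t}$)
$o{\left(a \right)} = \frac{57}{5}$ ($o{\left(a \right)} = \frac{3}{-5} \left(-19\right) = 3 \left(- \frac{1}{5}\right) \left(-19\right) = \left(- \frac{3}{5}\right) \left(-19\right) = \frac{57}{5}$)
$L = - \frac{1}{72037}$ ($L = \frac{1}{-72037} = - \frac{1}{72037} \approx -1.3882 \cdot 10^{-5}$)
$L + o{\left(-145 \right)} = - \frac{1}{72037} + \frac{57}{5} = \frac{4106104}{360185}$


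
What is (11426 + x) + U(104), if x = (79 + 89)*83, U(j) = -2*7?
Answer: 25356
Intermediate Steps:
U(j) = -14
x = 13944 (x = 168*83 = 13944)
(11426 + x) + U(104) = (11426 + 13944) - 14 = 25370 - 14 = 25356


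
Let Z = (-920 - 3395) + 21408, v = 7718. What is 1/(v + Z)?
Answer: 1/24811 ≈ 4.0305e-5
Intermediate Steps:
Z = 17093 (Z = -4315 + 21408 = 17093)
1/(v + Z) = 1/(7718 + 17093) = 1/24811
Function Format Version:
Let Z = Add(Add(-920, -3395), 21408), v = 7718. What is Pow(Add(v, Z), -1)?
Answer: Rational(1, 24811) ≈ 4.0305e-5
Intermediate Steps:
Z = 17093 (Z = Add(-4315, 21408) = 17093)
Pow(Add(v, Z), -1) = Pow(Add(7718, 17093), -1) = Pow(24811, -1) = Rational(1, 24811)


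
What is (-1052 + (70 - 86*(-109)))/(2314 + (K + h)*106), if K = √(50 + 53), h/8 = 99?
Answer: 90493034/930083181 - 111194*√103/930083181 ≈ 0.096082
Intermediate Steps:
h = 792 (h = 8*99 = 792)
K = √103 ≈ 10.149
(-1052 + (70 - 86*(-109)))/(2314 + (K + h)*106) = (-1052 + (70 - 86*(-109)))/(2314 + (√103 + 792)*106) = (-1052 + (70 + 9374))/(2314 + (792 + √103)*106) = (-1052 + 9444)/(2314 + (83952 + 106*√103)) = 8392/(86266 + 106*√103)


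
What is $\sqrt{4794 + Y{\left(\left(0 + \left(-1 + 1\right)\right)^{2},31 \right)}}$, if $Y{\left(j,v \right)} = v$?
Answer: $5 \sqrt{193} \approx 69.462$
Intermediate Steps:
$\sqrt{4794 + Y{\left(\left(0 + \left(-1 + 1\right)\right)^{2},31 \right)}} = \sqrt{4794 + 31} = \sqrt{4825} = 5 \sqrt{193}$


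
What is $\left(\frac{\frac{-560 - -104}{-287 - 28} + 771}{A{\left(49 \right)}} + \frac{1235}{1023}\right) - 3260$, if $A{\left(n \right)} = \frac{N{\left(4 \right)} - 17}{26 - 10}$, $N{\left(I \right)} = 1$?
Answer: $- \frac{48112854}{11935} \approx -4031.2$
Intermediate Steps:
$A{\left(n \right)} = -1$ ($A{\left(n \right)} = \frac{1 - 17}{26 - 10} = - \frac{16}{16} = \left(-16\right) \frac{1}{16} = -1$)
$\left(\frac{\frac{-560 - -104}{-287 - 28} + 771}{A{\left(49 \right)}} + \frac{1235}{1023}\right) - 3260 = \left(\frac{\frac{-560 - -104}{-287 - 28} + 771}{-1} + \frac{1235}{1023}\right) - 3260 = \left(\left(\frac{-560 + 104}{-315} + 771\right) \left(-1\right) + 1235 \cdot \frac{1}{1023}\right) - 3260 = \left(\left(\left(-456\right) \left(- \frac{1}{315}\right) + 771\right) \left(-1\right) + \frac{1235}{1023}\right) - 3260 = \left(\left(\frac{152}{105} + 771\right) \left(-1\right) + \frac{1235}{1023}\right) - 3260 = \left(\frac{81107}{105} \left(-1\right) + \frac{1235}{1023}\right) - 3260 = \left(- \frac{81107}{105} + \frac{1235}{1023}\right) - 3260 = - \frac{9204754}{11935} - 3260 = - \frac{48112854}{11935}$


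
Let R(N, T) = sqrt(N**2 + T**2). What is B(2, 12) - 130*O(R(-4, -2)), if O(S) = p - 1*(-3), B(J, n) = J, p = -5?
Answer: 262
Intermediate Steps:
O(S) = -2 (O(S) = -5 - 1*(-3) = -5 + 3 = -2)
B(2, 12) - 130*O(R(-4, -2)) = 2 - 130*(-2) = 2 + 260 = 262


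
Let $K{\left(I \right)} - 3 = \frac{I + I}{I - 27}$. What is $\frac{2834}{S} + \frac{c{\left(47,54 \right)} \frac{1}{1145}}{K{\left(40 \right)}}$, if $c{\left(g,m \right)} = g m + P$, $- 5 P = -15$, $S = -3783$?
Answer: $- \frac{2870141}{5664315} \approx -0.50671$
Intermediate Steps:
$P = 3$ ($P = \left(- \frac{1}{5}\right) \left(-15\right) = 3$)
$c{\left(g,m \right)} = 3 + g m$ ($c{\left(g,m \right)} = g m + 3 = 3 + g m$)
$K{\left(I \right)} = 3 + \frac{2 I}{-27 + I}$ ($K{\left(I \right)} = 3 + \frac{I + I}{I - 27} = 3 + \frac{2 I}{-27 + I}$)
$\frac{2834}{S} + \frac{c{\left(47,54 \right)} \frac{1}{1145}}{K{\left(40 \right)}} = \frac{2834}{-3783} + \frac{\left(3 + 47 \cdot 54\right) \frac{1}{1145}}{\frac{1}{-27 + 40} \left(-81 + 5 \cdot 40\right)} = 2834 \left(- \frac{1}{3783}\right) + \frac{\left(3 + 2538\right) \frac{1}{1145}}{\frac{1}{13} \left(-81 + 200\right)} = - \frac{218}{291} + \frac{2541 \cdot \frac{1}{1145}}{\frac{1}{13} \cdot 119} = - \frac{218}{291} + \frac{2541}{1145 \cdot \frac{119}{13}} = - \frac{218}{291} + \frac{2541}{1145} \cdot \frac{13}{119} = - \frac{218}{291} + \frac{4719}{19465} = - \frac{2870141}{5664315}$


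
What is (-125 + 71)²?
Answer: 2916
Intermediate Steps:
(-125 + 71)² = (-54)² = 2916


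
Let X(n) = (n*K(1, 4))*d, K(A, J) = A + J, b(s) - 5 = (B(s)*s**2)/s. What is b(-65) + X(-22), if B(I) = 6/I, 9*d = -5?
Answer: 649/9 ≈ 72.111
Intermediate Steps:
d = -5/9 (d = (1/9)*(-5) = -5/9 ≈ -0.55556)
b(s) = 11 (b(s) = 5 + ((6/s)*s**2)/s = 5 + (6*s)/s = 5 + 6 = 11)
X(n) = -25*n/9 (X(n) = (n*(1 + 4))*(-5/9) = (n*5)*(-5/9) = (5*n)*(-5/9) = -25*n/9)
b(-65) + X(-22) = 11 - 25/9*(-22) = 11 + 550/9 = 649/9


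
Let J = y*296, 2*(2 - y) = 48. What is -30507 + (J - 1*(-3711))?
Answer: -33308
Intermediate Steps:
y = -22 (y = 2 - ½*48 = 2 - 24 = -22)
J = -6512 (J = -22*296 = -6512)
-30507 + (J - 1*(-3711)) = -30507 + (-6512 - 1*(-3711)) = -30507 + (-6512 + 3711) = -30507 - 2801 = -33308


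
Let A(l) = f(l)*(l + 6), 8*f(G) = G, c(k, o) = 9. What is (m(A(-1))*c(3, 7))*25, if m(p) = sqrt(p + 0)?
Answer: 225*I*sqrt(10)/4 ≈ 177.88*I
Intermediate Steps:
f(G) = G/8
A(l) = l*(6 + l)/8 (A(l) = (l/8)*(l + 6) = (l/8)*(6 + l) = l*(6 + l)/8)
m(p) = sqrt(p)
(m(A(-1))*c(3, 7))*25 = (sqrt((1/8)*(-1)*(6 - 1))*9)*25 = (sqrt((1/8)*(-1)*5)*9)*25 = (sqrt(-5/8)*9)*25 = ((I*sqrt(10)/4)*9)*25 = (9*I*sqrt(10)/4)*25 = 225*I*sqrt(10)/4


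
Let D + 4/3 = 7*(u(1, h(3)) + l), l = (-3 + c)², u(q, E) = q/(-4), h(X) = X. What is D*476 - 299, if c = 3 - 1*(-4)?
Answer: 154636/3 ≈ 51545.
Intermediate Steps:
c = 7 (c = 3 + 4 = 7)
u(q, E) = -q/4 (u(q, E) = q*(-¼) = -q/4)
l = 16 (l = (-3 + 7)² = 4² = 16)
D = 1307/12 (D = -4/3 + 7*(-¼*1 + 16) = -4/3 + 7*(-¼ + 16) = -4/3 + 7*(63/4) = -4/3 + 441/4 = 1307/12 ≈ 108.92)
D*476 - 299 = (1307/12)*476 - 299 = 155533/3 - 299 = 154636/3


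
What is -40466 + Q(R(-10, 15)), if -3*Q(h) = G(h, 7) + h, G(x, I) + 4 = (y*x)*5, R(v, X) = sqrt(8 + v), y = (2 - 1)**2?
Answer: -121394/3 - 2*I*sqrt(2) ≈ -40465.0 - 2.8284*I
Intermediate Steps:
y = 1 (y = 1**2 = 1)
G(x, I) = -4 + 5*x (G(x, I) = -4 + (1*x)*5 = -4 + x*5 = -4 + 5*x)
Q(h) = 4/3 - 2*h (Q(h) = -((-4 + 5*h) + h)/3 = -(-4 + 6*h)/3 = 4/3 - 2*h)
-40466 + Q(R(-10, 15)) = -40466 + (4/3 - 2*sqrt(8 - 10)) = -40466 + (4/3 - 2*I*sqrt(2)) = -121394/3 - 2*I*sqrt(2)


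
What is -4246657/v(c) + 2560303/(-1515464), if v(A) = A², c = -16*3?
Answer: -805194342745/436453632 ≈ -1844.9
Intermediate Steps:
c = -48
-4246657/v(c) + 2560303/(-1515464) = -4246657/((-48)²) + 2560303/(-1515464) = -4246657/2304 + 2560303*(-1/1515464) = -4246657*1/2304 - 2560303/1515464 = -4246657/2304 - 2560303/1515464 = -805194342745/436453632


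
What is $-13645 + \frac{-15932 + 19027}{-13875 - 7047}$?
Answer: $- \frac{285483785}{20922} \approx -13645.0$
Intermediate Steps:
$-13645 + \frac{-15932 + 19027}{-13875 - 7047} = -13645 + \frac{3095}{-20922} = -13645 + 3095 \left(- \frac{1}{20922}\right) = -13645 - \frac{3095}{20922} = - \frac{285483785}{20922}$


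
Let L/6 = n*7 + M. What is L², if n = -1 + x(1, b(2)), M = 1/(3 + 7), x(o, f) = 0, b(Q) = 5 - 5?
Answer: 42849/25 ≈ 1714.0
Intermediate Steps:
b(Q) = 0
M = ⅒ (M = 1/10 = ⅒ ≈ 0.10000)
n = -1 (n = -1 + 0 = -1)
L = -207/5 (L = 6*(-1*7 + ⅒) = 6*(-7 + ⅒) = 6*(-69/10) = -207/5 ≈ -41.400)
L² = (-207/5)² = 42849/25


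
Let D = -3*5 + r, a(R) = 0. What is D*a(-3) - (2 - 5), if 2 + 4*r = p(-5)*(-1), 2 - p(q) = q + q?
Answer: 3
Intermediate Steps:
p(q) = 2 - 2*q (p(q) = 2 - (q + q) = 2 - 2*q)
r = -7/2 (r = -1/2 + ((2 - 2*(-5))*(-1))/4 = -1/2 + ((2 + 10)*(-1))/4 = -1/2 + (12*(-1))/4 = -1/2 + (1/4)*(-12) = -1/2 - 3 = -7/2 ≈ -3.5000)
D = -37/2 (D = -3*5 - 7/2 = -15 - 7/2 = -37/2 ≈ -18.500)
D*a(-3) - (2 - 5) = -37/2*0 - (2 - 5) = 0 - 1*(-3) = 0 + 3 = 3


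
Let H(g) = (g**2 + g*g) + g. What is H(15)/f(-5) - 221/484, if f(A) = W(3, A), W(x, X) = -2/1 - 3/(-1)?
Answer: 224839/484 ≈ 464.54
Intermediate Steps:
W(x, X) = 1 (W(x, X) = -2*1 - 3*(-1) = -2 + 3 = 1)
f(A) = 1
H(g) = g + 2*g**2 (H(g) = (g**2 + g**2) + g = 2*g**2 + g = g + 2*g**2)
H(15)/f(-5) - 221/484 = (15*(1 + 2*15))/1 - 221/484 = (15*(1 + 30))*1 - 221*1/484 = (15*31)*1 - 221/484 = 465*1 - 221/484 = 465 - 221/484 = 224839/484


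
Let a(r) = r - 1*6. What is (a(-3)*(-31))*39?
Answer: 10881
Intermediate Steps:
a(r) = -6 + r (a(r) = r - 6 = -6 + r)
(a(-3)*(-31))*39 = ((-6 - 3)*(-31))*39 = -9*(-31)*39 = 279*39 = 10881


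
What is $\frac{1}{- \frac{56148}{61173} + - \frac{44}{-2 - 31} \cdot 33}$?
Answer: $\frac{20391}{878488} \approx 0.023211$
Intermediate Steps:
$\frac{1}{- \frac{56148}{61173} + - \frac{44}{-2 - 31} \cdot 33} = \frac{1}{\left(-56148\right) \frac{1}{61173} + - \frac{44}{-33} \cdot 33} = \frac{1}{- \frac{18716}{20391} + \left(-44\right) \left(- \frac{1}{33}\right) 33} = \frac{1}{- \frac{18716}{20391} + \frac{4}{3} \cdot 33} = \frac{1}{- \frac{18716}{20391} + 44} = \frac{1}{\frac{878488}{20391}} = \frac{20391}{878488}$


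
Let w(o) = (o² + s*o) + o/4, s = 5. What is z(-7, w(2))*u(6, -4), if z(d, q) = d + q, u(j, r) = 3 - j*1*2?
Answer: -135/2 ≈ -67.500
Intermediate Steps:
u(j, r) = 3 - 2*j (u(j, r) = 3 - j*2 = 3 - 2*j)
w(o) = o² + 21*o/4 (w(o) = (o² + 5*o) + o/4 = o² + 21*o/4)
z(-7, w(2))*u(6, -4) = (-7 + (¼)*2*(21 + 4*2))*(3 - 2*6) = (-7 + (¼)*2*(21 + 8))*(3 - 12) = (-7 + (¼)*2*29)*(-9) = (-7 + 29/2)*(-9) = (15/2)*(-9) = -135/2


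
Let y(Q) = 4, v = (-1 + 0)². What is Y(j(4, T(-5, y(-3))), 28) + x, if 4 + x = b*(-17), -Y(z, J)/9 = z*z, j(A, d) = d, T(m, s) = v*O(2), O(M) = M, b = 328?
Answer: -5616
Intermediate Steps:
v = 1 (v = (-1)² = 1)
T(m, s) = 2 (T(m, s) = 1*2 = 2)
Y(z, J) = -9*z² (Y(z, J) = -9*z*z = -9*z²)
x = -5580 (x = -4 + 328*(-17) = -4 - 5576 = -5580)
Y(j(4, T(-5, y(-3))), 28) + x = -9*2² - 5580 = -9*4 - 5580 = -36 - 5580 = -5616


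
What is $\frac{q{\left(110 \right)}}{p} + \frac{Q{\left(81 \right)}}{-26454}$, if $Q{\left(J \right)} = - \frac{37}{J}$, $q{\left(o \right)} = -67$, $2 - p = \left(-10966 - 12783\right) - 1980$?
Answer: $- \frac{5281993}{2042063622} \approx -0.0025866$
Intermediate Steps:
$p = 25731$ ($p = 2 - \left(\left(-10966 - 12783\right) - 1980\right) = 2 - \left(-23749 - 1980\right) = 2 - -25729 = 2 + 25729 = 25731$)
$\frac{q{\left(110 \right)}}{p} + \frac{Q{\left(81 \right)}}{-26454} = - \frac{67}{25731} + \frac{\left(-37\right) \frac{1}{81}}{-26454} = \left(-67\right) \frac{1}{25731} + \left(-37\right) \frac{1}{81} \left(- \frac{1}{26454}\right) = - \frac{67}{25731} - - \frac{37}{2142774} = - \frac{67}{25731} + \frac{37}{2142774} = - \frac{5281993}{2042063622}$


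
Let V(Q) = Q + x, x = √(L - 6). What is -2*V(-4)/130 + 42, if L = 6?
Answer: 2734/65 ≈ 42.062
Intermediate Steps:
x = 0 (x = √(6 - 6) = √0 = 0)
V(Q) = Q (V(Q) = Q + 0 = Q)
-2*V(-4)/130 + 42 = -(-8)/130 + 42 = -2*(-2/65) + 42 = 4/65 + 42 = 2734/65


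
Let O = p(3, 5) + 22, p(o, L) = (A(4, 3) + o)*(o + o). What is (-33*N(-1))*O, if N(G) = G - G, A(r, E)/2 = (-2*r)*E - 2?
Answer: 0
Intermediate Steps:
A(r, E) = -4 - 4*E*r (A(r, E) = 2*((-2*r)*E - 2) = 2*(-2*E*r - 2) = 2*(-2 - 2*E*r) = -4 - 4*E*r)
p(o, L) = 2*o*(-52 + o) (p(o, L) = ((-4 - 4*3*4) + o)*(o + o) = ((-4 - 48) + o)*(2*o) = (-52 + o)*(2*o) = 2*o*(-52 + o))
O = -272 (O = 2*3*(-52 + 3) + 22 = 2*3*(-49) + 22 = -294 + 22 = -272)
N(G) = 0
(-33*N(-1))*O = -33*0*(-272) = 0*(-272) = 0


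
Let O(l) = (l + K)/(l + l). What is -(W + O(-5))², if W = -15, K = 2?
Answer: -21609/100 ≈ -216.09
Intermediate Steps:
O(l) = (2 + l)/(2*l) (O(l) = (l + 2)/(l + l) = (2 + l)/((2*l)) = (2 + l)*(1/(2*l)) = (2 + l)/(2*l))
-(W + O(-5))² = -(-15 + (½)*(2 - 5)/(-5))² = -(-15 + (½)*(-⅕)*(-3))² = -(-15 + 3/10)² = -(-147/10)² = -1*21609/100 = -21609/100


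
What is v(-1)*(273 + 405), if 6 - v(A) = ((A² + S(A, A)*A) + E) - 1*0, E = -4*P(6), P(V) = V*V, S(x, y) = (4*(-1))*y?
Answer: 103734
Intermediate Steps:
S(x, y) = -4*y
P(V) = V²
E = -144 (E = -4*6² = -4*36 = -144)
v(A) = 150 + 3*A² (v(A) = 6 - (((A² + (-4*A)*A) - 144) - 1*0) = 6 - (((A² - 4*A²) - 144) + 0) = 6 - ((-3*A² - 144) + 0) = 6 - ((-144 - 3*A²) + 0) = 6 - (-144 - 3*A²) = 6 + (144 + 3*A²) = 150 + 3*A²)
v(-1)*(273 + 405) = (150 + 3*(-1)²)*(273 + 405) = (150 + 3*1)*678 = (150 + 3)*678 = 153*678 = 103734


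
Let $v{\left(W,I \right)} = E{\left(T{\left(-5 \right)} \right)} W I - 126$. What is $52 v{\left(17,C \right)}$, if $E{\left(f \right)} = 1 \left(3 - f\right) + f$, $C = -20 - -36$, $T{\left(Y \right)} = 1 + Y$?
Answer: $35880$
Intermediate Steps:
$C = 16$ ($C = -20 + 36 = 16$)
$E{\left(f \right)} = 3$ ($E{\left(f \right)} = \left(3 - f\right) + f = 3$)
$v{\left(W,I \right)} = -126 + 3 I W$ ($v{\left(W,I \right)} = 3 W I - 126 = 3 I W - 126 = -126 + 3 I W$)
$52 v{\left(17,C \right)} = 52 \left(-126 + 3 \cdot 16 \cdot 17\right) = 52 \left(-126 + 816\right) = 52 \cdot 690 = 35880$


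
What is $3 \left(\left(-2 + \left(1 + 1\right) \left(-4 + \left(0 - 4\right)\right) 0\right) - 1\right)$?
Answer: $-9$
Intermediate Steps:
$3 \left(\left(-2 + \left(1 + 1\right) \left(-4 + \left(0 - 4\right)\right) 0\right) - 1\right) = 3 \left(\left(-2 + 2 \left(-4 - 4\right) 0\right) - 1\right) = 3 \left(\left(-2 + 2 \left(-8\right) 0\right) - 1\right) = 3 \left(\left(-2 - 0\right) - 1\right) = 3 \left(\left(-2 + 0\right) - 1\right) = 3 \left(-2 - 1\right) = 3 \left(-3\right) = -9$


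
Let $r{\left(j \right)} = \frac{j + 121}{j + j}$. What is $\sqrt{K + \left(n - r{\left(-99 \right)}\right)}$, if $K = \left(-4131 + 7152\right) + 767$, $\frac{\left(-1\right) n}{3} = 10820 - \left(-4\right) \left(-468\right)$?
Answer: $\frac{i \sqrt{207503}}{3} \approx 151.84 i$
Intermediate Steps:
$r{\left(j \right)} = \frac{121 + j}{2 j}$
$n = -26844$ ($n = - 3 \left(10820 - \left(-4\right) \left(-468\right)\right) = - 3 \left(10820 - 1872\right) = \left(-3\right) 8948 = -26844$)
$K = 3788$ ($K = 3021 + 767 = 3788$)
$\sqrt{K + \left(n - r{\left(-99 \right)}\right)} = \sqrt{3788 - \left(26844 + \frac{121 - 99}{2 \left(-99\right)}\right)} = \sqrt{3788 - \left(26844 + \frac{1}{2} \left(- \frac{1}{99}\right) 22\right)} = \sqrt{3788 - \frac{241595}{9}} = \sqrt{- \frac{207503}{9}} = \frac{i \sqrt{207503}}{3}$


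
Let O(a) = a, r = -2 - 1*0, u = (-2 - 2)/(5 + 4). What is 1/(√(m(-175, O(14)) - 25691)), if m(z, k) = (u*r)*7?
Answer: -3*I*√231163/231163 ≈ -0.0062397*I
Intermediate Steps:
u = -4/9 ≈ -0.44444
r = -2 (r = -2 + 0 = -2)
m(z, k) = 56/9 (m(z, k) = -4/9*(-2)*7 = (8/9)*7 = 56/9)
1/(√(m(-175, O(14)) - 25691)) = 1/(√(56/9 - 25691)) = 1/(√(-231163/9)) = 1/(I*√231163/3) = -3*I*√231163/231163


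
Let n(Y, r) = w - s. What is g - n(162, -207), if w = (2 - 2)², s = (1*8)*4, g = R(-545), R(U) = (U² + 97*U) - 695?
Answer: 243497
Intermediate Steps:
R(U) = -695 + U² + 97*U
g = 243465 (g = -695 + (-545)² + 97*(-545) = -695 + 297025 - 52865 = 243465)
s = 32 (s = 8*4 = 32)
w = 0 (w = 0² = 0)
n(Y, r) = -32 (n(Y, r) = 0 - 1*32 = 0 - 32 = -32)
g - n(162, -207) = 243465 - 1*(-32) = 243465 + 32 = 243497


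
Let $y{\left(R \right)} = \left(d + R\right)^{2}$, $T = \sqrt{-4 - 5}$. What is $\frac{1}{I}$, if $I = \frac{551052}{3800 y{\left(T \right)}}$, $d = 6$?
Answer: $\frac{2850}{15307} + \frac{3800 i}{15307} \approx 0.18619 + 0.24825 i$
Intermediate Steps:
$T = 3 i$ ($T = \sqrt{-9} = 3 i \approx 3.0 i$)
$y{\left(R \right)} = \left(6 + R\right)^{2}$
$I = \frac{137763}{950 \left(6 + 3 i\right)^{2}}$ ($I = \frac{551052}{3800 \left(6 + 3 i\right)^{2}} = 551052 \frac{1}{3800 \left(6 + 3 i\right)^{2}} = \frac{137763}{950 \left(6 + 3 i\right)^{2}} \approx 1.9335 - 2.578 i$)
$\frac{1}{I} = \frac{1}{\frac{45921}{23750} - \frac{30614 i}{11875}} = \frac{22562500 \left(\frac{45921}{23750} + \frac{30614 i}{11875}\right)}{234304249}$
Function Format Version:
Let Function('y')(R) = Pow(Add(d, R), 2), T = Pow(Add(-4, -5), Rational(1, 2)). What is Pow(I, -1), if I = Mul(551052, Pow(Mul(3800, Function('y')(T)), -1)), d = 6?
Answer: Add(Rational(2850, 15307), Mul(Rational(3800, 15307), I)) ≈ Add(0.18619, Mul(0.24825, I))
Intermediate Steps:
T = Mul(3, I) (T = Pow(-9, Rational(1, 2)) = Mul(3, I) ≈ Mul(3.0000, I))
Function('y')(R) = Pow(Add(6, R), 2)
I = Mul(Rational(137763, 950), Pow(Add(6, Mul(3, I)), -2)) (I = Mul(551052, Pow(Mul(3800, Pow(Add(6, Mul(3, I)), 2)), -1)) = Mul(551052, Mul(Rational(1, 3800), Pow(Add(6, Mul(3, I)), -2))) = Mul(Rational(137763, 950), Pow(Add(6, Mul(3, I)), -2)) ≈ Add(1.9335, Mul(-2.5780, I)))
Pow(I, -1) = Pow(Add(Rational(45921, 23750), Mul(Rational(-30614, 11875), I)), -1) = Mul(Rational(22562500, 234304249), Add(Rational(45921, 23750), Mul(Rational(30614, 11875), I)))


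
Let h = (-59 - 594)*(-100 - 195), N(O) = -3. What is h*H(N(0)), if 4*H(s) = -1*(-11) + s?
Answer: 385270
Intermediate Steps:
h = 192635 (h = -653*(-295) = 192635)
H(s) = 11/4 + s/4 (H(s) = (-1*(-11) + s)/4 = (11 + s)/4 = 11/4 + s/4)
h*H(N(0)) = 192635*(11/4 + (1/4)*(-3)) = 192635*(11/4 - 3/4) = 192635*2 = 385270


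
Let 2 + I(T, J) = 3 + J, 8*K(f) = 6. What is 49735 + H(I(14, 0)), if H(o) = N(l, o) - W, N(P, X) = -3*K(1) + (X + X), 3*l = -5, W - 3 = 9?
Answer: 198891/4 ≈ 49723.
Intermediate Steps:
W = 12 (W = 3 + 9 = 12)
K(f) = ¾ (K(f) = (⅛)*6 = ¾)
l = -5/3 (l = (⅓)*(-5) = -5/3 ≈ -1.6667)
N(P, X) = -9/4 + 2*X (N(P, X) = -3*¾ + (X + X) = -9/4 + 2*X)
I(T, J) = 1 + J (I(T, J) = -2 + (3 + J) = 1 + J)
H(o) = -57/4 + 2*o (H(o) = (-9/4 + 2*o) - 1*12 = (-9/4 + 2*o) - 12 = -57/4 + 2*o)
49735 + H(I(14, 0)) = 49735 + (-57/4 + 2*(1 + 0)) = 49735 + (-57/4 + 2*1) = 49735 + (-57/4 + 2) = 49735 - 49/4 = 198891/4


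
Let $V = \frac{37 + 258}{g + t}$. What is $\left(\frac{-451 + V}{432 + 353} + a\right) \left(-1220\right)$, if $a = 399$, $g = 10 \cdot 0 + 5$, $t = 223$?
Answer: $- \frac{4349939707}{8949} \approx -4.8608 \cdot 10^{5}$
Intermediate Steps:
$g = 5$ ($g = 0 + 5 = 5$)
$V = \frac{295}{228}$ ($V = \frac{37 + 258}{5 + 223} = \frac{295}{228} \approx 1.2939$)
$\left(\frac{-451 + V}{432 + 353} + a\right) \left(-1220\right) = \left(\frac{-451 + \frac{295}{228}}{432 + 353} + 399\right) \left(-1220\right) = \left(- \frac{102533}{228 \cdot 785} + 399\right) \left(-1220\right) = \left(\left(- \frac{102533}{228}\right) \frac{1}{785} + 399\right) \left(-1220\right) = \left(- \frac{102533}{178980} + 399\right) \left(-1220\right) = \frac{71310487}{178980} \left(-1220\right) = - \frac{4349939707}{8949}$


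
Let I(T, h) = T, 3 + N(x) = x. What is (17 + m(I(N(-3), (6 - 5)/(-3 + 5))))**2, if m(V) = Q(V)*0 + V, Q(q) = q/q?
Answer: 121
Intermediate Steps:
N(x) = -3 + x
Q(q) = 1
m(V) = V (m(V) = 1*0 + V = 0 + V = V)
(17 + m(I(N(-3), (6 - 5)/(-3 + 5))))**2 = (17 + (-3 - 3))**2 = (17 - 6)**2 = 11**2 = 121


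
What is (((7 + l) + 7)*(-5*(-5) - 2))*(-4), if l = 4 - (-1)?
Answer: -1748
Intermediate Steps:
l = 5 (l = 4 - 1*(-1) = 4 + 1 = 5)
(((7 + l) + 7)*(-5*(-5) - 2))*(-4) = (((7 + 5) + 7)*(-5*(-5) - 2))*(-4) = ((12 + 7)*(25 - 2))*(-4) = (19*23)*(-4) = 437*(-4) = -1748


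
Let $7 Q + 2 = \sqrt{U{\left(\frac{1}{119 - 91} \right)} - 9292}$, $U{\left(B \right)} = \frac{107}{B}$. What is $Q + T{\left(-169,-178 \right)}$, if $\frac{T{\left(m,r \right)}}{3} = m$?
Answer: $- \frac{3551}{7} + \frac{2 i \sqrt{1574}}{7} \approx -507.29 + 11.335 i$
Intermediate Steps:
$T{\left(m,r \right)} = 3 m$
$Q = - \frac{2}{7} + \frac{2 i \sqrt{1574}}{7}$ ($Q = - \frac{2}{7} + \frac{\sqrt{\frac{107}{\frac{1}{119 - 91}} - 9292}}{7} = - \frac{2}{7} + \frac{\sqrt{\frac{107}{\frac{1}{28}} - 9292}}{7} = - \frac{2}{7} + \frac{\sqrt{107 \frac{1}{\frac{1}{28}} - 9292}}{7} = - \frac{2}{7} + \frac{\sqrt{107 \cdot 28 - 9292}}{7} = - \frac{2}{7} + \frac{\sqrt{2996 - 9292}}{7} = - \frac{2}{7} + \frac{\sqrt{-6296}}{7} = - \frac{2}{7} + \frac{2 i \sqrt{1574}}{7} \approx -0.28571 + 11.335 i$)
$Q + T{\left(-169,-178 \right)} = \left(- \frac{2}{7} + \frac{2 i \sqrt{1574}}{7}\right) + 3 \left(-169\right) = \left(- \frac{2}{7} + \frac{2 i \sqrt{1574}}{7}\right) - 507 = - \frac{3551}{7} + \frac{2 i \sqrt{1574}}{7}$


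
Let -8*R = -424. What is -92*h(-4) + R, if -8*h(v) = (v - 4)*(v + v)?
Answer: 789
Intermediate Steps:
R = 53 (R = -1/8*(-424) = 53)
h(v) = -v*(-4 + v)/4 (h(v) = -(v - 4)*(v + v)/8 = -(-4 + v)*2*v/8 = -v*(-4 + v)/4)
-92*h(-4) + R = -23*(-4)*(4 - 1*(-4)) + 53 = -23*(-4)*(4 + 4) + 53 = -23*(-4)*8 + 53 = -92*(-8) + 53 = 736 + 53 = 789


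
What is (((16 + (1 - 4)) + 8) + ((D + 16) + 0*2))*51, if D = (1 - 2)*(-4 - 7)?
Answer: 2448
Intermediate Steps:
D = 11 (D = -1*(-11) = 11)
(((16 + (1 - 4)) + 8) + ((D + 16) + 0*2))*51 = (((16 + (1 - 4)) + 8) + ((11 + 16) + 0*2))*51 = (((16 - 3) + 8) + (27 + 0))*51 = ((13 + 8) + 27)*51 = (21 + 27)*51 = 48*51 = 2448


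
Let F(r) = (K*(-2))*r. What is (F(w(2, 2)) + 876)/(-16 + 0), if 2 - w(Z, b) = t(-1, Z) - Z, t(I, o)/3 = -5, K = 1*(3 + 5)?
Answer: -143/4 ≈ -35.750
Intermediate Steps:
K = 8 (K = 1*8 = 8)
t(I, o) = -15 (t(I, o) = 3*(-5) = -15)
w(Z, b) = 17 + Z (w(Z, b) = 2 - (-15 - Z) = 2 + (15 + Z) = 17 + Z)
F(r) = -16*r (F(r) = (8*(-2))*r = -16*r)
(F(w(2, 2)) + 876)/(-16 + 0) = (-16*(17 + 2) + 876)/(-16 + 0) = (-16*19 + 876)/(-16) = (-304 + 876)*(-1/16) = 572*(-1/16) = -143/4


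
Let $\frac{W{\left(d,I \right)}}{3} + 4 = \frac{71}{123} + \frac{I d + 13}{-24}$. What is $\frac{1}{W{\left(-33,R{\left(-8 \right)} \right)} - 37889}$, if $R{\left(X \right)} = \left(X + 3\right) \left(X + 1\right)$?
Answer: $- \frac{164}{6192069} \approx -2.6486 \cdot 10^{-5}$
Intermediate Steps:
$R{\left(X \right)} = \left(1 + X\right) \left(3 + X\right)$ ($R{\left(X \right)} = \left(3 + X\right) \left(1 + X\right) = \left(1 + X\right) \left(3 + X\right)$)
$W{\left(d,I \right)} = - \frac{3901}{328} - \frac{I d}{8}$ ($W{\left(d,I \right)} = -12 + 3 \left(\frac{71}{123} + \frac{I d + 13}{-24}\right) = -12 + 3 \left(71 \cdot \frac{1}{123} + \left(13 + I d\right) \left(- \frac{1}{24}\right)\right) = -12 + 3 \left(\frac{71}{123} - \left(\frac{13}{24} + \frac{I d}{24}\right)\right) = -12 + 3 \left(\frac{35}{984} - \frac{I d}{24}\right) = -12 - \left(- \frac{35}{328} + \frac{I d}{8}\right) = - \frac{3901}{328} - \frac{I d}{8}$)
$\frac{1}{W{\left(-33,R{\left(-8 \right)} \right)} - 37889} = \frac{1}{\left(- \frac{3901}{328} - \frac{1}{8} \left(3 + \left(-8\right)^{2} + 4 \left(-8\right)\right) \left(-33\right)\right) - 37889} = \frac{1}{\left(- \frac{3901}{328} - \frac{1}{8} \left(3 + 64 - 32\right) \left(-33\right)\right) - 37889} = \frac{1}{\left(- \frac{3901}{328} - \frac{35}{8} \left(-33\right)\right) - 37889} = \frac{1}{\left(- \frac{3901}{328} + \frac{1155}{8}\right) - 37889} = \frac{1}{\frac{21727}{164} - 37889} = \frac{1}{- \frac{6192069}{164}} = - \frac{164}{6192069}$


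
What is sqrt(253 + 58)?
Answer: sqrt(311) ≈ 17.635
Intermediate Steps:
sqrt(253 + 58) = sqrt(311)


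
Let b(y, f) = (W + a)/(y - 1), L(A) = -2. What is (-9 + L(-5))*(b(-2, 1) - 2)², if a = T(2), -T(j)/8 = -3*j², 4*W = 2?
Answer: -462275/36 ≈ -12841.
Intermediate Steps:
W = ½ (W = (¼)*2 = ½ ≈ 0.50000)
T(j) = 24*j² (T(j) = -(-24)*j² = 24*j²)
a = 96 (a = 24*2² = 24*4 = 96)
b(y, f) = 193/(2*(-1 + y)) (b(y, f) = (½ + 96)/(y - 1) = 193/(2*(-1 + y)))
(-9 + L(-5))*(b(-2, 1) - 2)² = (-9 - 2)*(193/(2*(-1 - 2)) - 2)² = -11*((193/2)/(-3) - 2)² = -11*((193/2)*(-⅓) - 2)² = -11*(-193/6 - 2)² = -11*(-205/6)² = -11*42025/36 = -462275/36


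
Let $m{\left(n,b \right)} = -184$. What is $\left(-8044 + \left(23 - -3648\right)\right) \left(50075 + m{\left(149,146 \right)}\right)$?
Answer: $-218173343$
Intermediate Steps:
$\left(-8044 + \left(23 - -3648\right)\right) \left(50075 + m{\left(149,146 \right)}\right) = \left(-8044 + \left(23 - -3648\right)\right) \left(50075 - 184\right) = \left(-8044 + \left(23 + 3648\right)\right) 49891 = \left(-8044 + 3671\right) 49891 = \left(-4373\right) 49891 = -218173343$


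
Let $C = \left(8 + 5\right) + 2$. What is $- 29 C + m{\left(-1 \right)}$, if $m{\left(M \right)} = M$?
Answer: $-436$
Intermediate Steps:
$C = 15$ ($C = 13 + 2 = 15$)
$- 29 C + m{\left(-1 \right)} = \left(-29\right) 15 - 1 = -435 - 1 = -436$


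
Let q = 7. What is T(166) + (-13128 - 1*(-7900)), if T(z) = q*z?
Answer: -4066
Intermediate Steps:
T(z) = 7*z
T(166) + (-13128 - 1*(-7900)) = 7*166 + (-13128 - 1*(-7900)) = 1162 + (-13128 + 7900) = 1162 - 5228 = -4066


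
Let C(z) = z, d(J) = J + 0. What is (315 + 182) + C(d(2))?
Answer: 499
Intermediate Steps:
d(J) = J
(315 + 182) + C(d(2)) = (315 + 182) + 2 = 497 + 2 = 499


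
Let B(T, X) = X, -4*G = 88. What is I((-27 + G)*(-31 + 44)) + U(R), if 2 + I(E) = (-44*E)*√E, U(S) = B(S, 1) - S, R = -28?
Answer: 27 + 196196*I*√13 ≈ 27.0 + 7.074e+5*I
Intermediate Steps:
G = -22 (G = -¼*88 = -22)
U(S) = 1 - S
I(E) = -2 - 44*E^(3/2) (I(E) = -2 + (-44*E)*√E = -2 - 44*E^(3/2))
I((-27 + G)*(-31 + 44)) + U(R) = (-2 - 44*(-31 + 44)^(3/2)*(-27 - 22)^(3/2)) + (1 - 1*(-28)) = (-2 - 44*(-4459*I*√13)) + (1 + 28) = (-2 - (-196196)*I*√13) + 29 = (-2 + 196196*I*√13) + 29 = 27 + 196196*I*√13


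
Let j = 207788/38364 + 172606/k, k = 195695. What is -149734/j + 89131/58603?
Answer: -16468578388424601749/692759677121533 ≈ -23772.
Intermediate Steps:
j = 11821232311/1876910745 (j = 207788/38364 + 172606/195695 = 207788*(1/38364) + 172606*(1/195695) = 51947/9591 + 172606/195695 = 11821232311/1876910745 ≈ 6.2982)
-149734/j + 89131/58603 = -149734/11821232311/1876910745 + 89131/58603 = -149734*1876910745/11821232311 + 89131*(1/58603) = -281037353491830/11821232311 + 89131/58603 = -16468578388424601749/692759677121533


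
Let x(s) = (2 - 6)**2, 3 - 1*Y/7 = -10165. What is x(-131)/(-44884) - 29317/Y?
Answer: -47035823/114095128 ≈ -0.41225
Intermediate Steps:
Y = 71176 (Y = 21 - 7*(-10165) = 21 + 71155 = 71176)
x(s) = 16 (x(s) = (-4)**2 = 16)
x(-131)/(-44884) - 29317/Y = 16/(-44884) - 29317/71176 = 16*(-1/44884) - 29317*1/71176 = -4/11221 - 29317/71176 = -47035823/114095128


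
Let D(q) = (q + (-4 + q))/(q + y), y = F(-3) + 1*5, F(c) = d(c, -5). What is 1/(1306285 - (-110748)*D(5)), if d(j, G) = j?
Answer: 7/9808483 ≈ 7.1367e-7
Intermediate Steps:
F(c) = c
y = 2 (y = -3 + 1*5 = -3 + 5 = 2)
D(q) = (-4 + 2*q)/(2 + q) (D(q) = (q + (-4 + q))/(q + 2) = (-4 + 2*q)/(2 + q))
1/(1306285 - (-110748)*D(5)) = 1/(1306285 - (-110748)*2*(-2 + 5)/(2 + 5)) = 1/(1306285 - (-110748)*2*3/7) = 1/(1306285 - (-110748)*2*(1/7)*3) = 1/(1306285 - (-110748)*6/7) = 1/(1306285 - 1*(-664488/7)) = 1/(1306285 + 664488/7) = 1/(9808483/7) = 7/9808483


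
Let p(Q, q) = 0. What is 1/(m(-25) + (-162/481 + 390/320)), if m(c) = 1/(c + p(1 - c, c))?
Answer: 384800/323983 ≈ 1.1877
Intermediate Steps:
m(c) = 1/c (m(c) = 1/(c + 0) = 1/c)
1/(m(-25) + (-162/481 + 390/320)) = 1/(1/(-25) + (-162/481 + 390/320)) = 1/(-1/25 + (-162*1/481 + 390*(1/320))) = 1/(-1/25 + (-162/481 + 39/32)) = 1/(-1/25 + 13575/15392) = 1/(323983/384800) = 384800/323983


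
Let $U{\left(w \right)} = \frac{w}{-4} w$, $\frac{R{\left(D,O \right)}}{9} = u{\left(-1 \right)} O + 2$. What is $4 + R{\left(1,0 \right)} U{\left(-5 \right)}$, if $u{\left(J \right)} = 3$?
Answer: $- \frac{217}{2} \approx -108.5$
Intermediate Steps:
$R{\left(D,O \right)} = 18 + 27 O$ ($R{\left(D,O \right)} = 9 \left(3 O + 2\right) = 9 \left(2 + 3 O\right) = 18 + 27 O$)
$U{\left(w \right)} = - \frac{w^{2}}{4}$ ($U{\left(w \right)} = w \left(- \frac{1}{4}\right) w = - \frac{w}{4} w = - \frac{w^{2}}{4}$)
$4 + R{\left(1,0 \right)} U{\left(-5 \right)} = 4 + \left(18 + 27 \cdot 0\right) \left(- \frac{\left(-5\right)^{2}}{4}\right) = 4 + \left(18 + 0\right) \left(\left(- \frac{1}{4}\right) 25\right) = 4 + 18 \left(- \frac{25}{4}\right) = 4 - \frac{225}{2} = - \frac{217}{2}$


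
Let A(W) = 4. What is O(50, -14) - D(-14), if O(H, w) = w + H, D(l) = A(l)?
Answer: 32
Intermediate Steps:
D(l) = 4
O(H, w) = H + w
O(50, -14) - D(-14) = (50 - 14) - 1*4 = 36 - 4 = 32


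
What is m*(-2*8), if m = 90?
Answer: -1440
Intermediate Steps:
m*(-2*8) = 90*(-2*8) = 90*(-16) = -1440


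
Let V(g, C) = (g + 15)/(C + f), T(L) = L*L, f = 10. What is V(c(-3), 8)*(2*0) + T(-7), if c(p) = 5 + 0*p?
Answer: 49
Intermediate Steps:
c(p) = 5 (c(p) = 5 + 0 = 5)
T(L) = L²
V(g, C) = (15 + g)/(10 + C) (V(g, C) = (g + 15)/(C + 10) = (15 + g)/(10 + C))
V(c(-3), 8)*(2*0) + T(-7) = ((15 + 5)/(10 + 8))*(2*0) + (-7)² = (20/18)*0 + 49 = ((1/18)*20)*0 + 49 = (10/9)*0 + 49 = 0 + 49 = 49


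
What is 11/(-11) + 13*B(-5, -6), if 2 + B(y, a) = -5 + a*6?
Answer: -560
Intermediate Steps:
B(y, a) = -7 + 6*a (B(y, a) = -2 + (-5 + a*6) = -2 + (-5 + 6*a) = -7 + 6*a)
11/(-11) + 13*B(-5, -6) = 11/(-11) + 13*(-7 + 6*(-6)) = 11*(-1/11) + 13*(-7 - 36) = -1 + 13*(-43) = -1 - 559 = -560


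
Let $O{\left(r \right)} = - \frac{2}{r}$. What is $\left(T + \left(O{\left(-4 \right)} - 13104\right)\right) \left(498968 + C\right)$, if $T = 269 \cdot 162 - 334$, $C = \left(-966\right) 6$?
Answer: $14864450666$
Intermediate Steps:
$C = -5796$
$T = 43244$ ($T = 43578 - 334 = 43244$)
$\left(T + \left(O{\left(-4 \right)} - 13104\right)\right) \left(498968 + C\right) = \left(43244 - \left(13104 + \frac{2}{-4}\right)\right) \left(498968 - 5796\right) = \left(43244 - \frac{26207}{2}\right) 493172 = \frac{60281}{2} \cdot 493172 = 14864450666$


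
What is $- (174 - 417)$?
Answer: $243$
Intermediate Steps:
$- (174 - 417) = \left(-1\right) \left(-243\right) = 243$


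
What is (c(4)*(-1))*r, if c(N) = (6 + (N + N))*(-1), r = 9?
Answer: 126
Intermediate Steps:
c(N) = -6 - 2*N (c(N) = (6 + 2*N)*(-1) = -6 - 2*N)
(c(4)*(-1))*r = ((-6 - 2*4)*(-1))*9 = ((-6 - 8)*(-1))*9 = -14*(-1)*9 = 14*9 = 126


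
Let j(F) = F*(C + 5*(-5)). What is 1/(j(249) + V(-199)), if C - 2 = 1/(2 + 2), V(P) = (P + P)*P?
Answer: 4/294149 ≈ 1.3599e-5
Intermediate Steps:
V(P) = 2*P² (V(P) = (2*P)*P = 2*P²)
C = 9/4 (C = 2 + 1/(2 + 2) = 2 + 1/4 = 2 + ¼ = 9/4 ≈ 2.2500)
j(F) = -91*F/4 (j(F) = F*(9/4 + 5*(-5)) = F*(9/4 - 25) = F*(-91/4) = -91*F/4)
1/(j(249) + V(-199)) = 1/(-91/4*249 + 2*(-199)²) = 1/(-22659/4 + 2*39601) = 1/(-22659/4 + 79202) = 1/(294149/4) = 4/294149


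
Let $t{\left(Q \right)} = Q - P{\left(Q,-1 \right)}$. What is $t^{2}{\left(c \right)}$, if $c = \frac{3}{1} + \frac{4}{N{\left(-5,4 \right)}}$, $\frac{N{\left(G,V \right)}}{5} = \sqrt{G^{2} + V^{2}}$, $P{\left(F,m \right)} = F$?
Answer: $0$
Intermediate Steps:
$N{\left(G,V \right)} = 5 \sqrt{G^{2} + V^{2}}$
$c = 3 + \frac{4 \sqrt{41}}{205}$ ($c = \frac{3}{1} + \frac{4}{5 \sqrt{\left(-5\right)^{2} + 4^{2}}} = 3 \cdot 1 + \frac{4}{5 \sqrt{25 + 16}} = 3 + \frac{4}{5 \sqrt{41}} = 3 + 4 \frac{\sqrt{41}}{205} = 3 + \frac{4 \sqrt{41}}{205} \approx 3.1249$)
$t{\left(Q \right)} = 0$ ($t{\left(Q \right)} = Q - Q = 0$)
$t^{2}{\left(c \right)} = 0^{2} = 0$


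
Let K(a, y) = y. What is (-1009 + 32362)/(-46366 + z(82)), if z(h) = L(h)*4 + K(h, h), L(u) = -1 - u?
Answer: -31353/46616 ≈ -0.67258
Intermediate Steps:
z(h) = -4 - 3*h (z(h) = (-1 - h)*4 + h = (-4 - 4*h) + h = -4 - 3*h)
(-1009 + 32362)/(-46366 + z(82)) = (-1009 + 32362)/(-46366 + (-4 - 3*82)) = 31353/(-46366 + (-4 - 246)) = 31353/(-46366 - 250) = 31353/(-46616) = 31353*(-1/46616) = -31353/46616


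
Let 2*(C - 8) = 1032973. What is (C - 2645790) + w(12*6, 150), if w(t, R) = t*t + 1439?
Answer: -4245345/2 ≈ -2.1227e+6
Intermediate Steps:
w(t, R) = 1439 + t**2 (w(t, R) = t**2 + 1439 = 1439 + t**2)
C = 1032989/2 (C = 8 + (1/2)*1032973 = 8 + 1032973/2 = 1032989/2 ≈ 5.1649e+5)
(C - 2645790) + w(12*6, 150) = (1032989/2 - 2645790) + (1439 + (12*6)**2) = -4258591/2 + (1439 + 72**2) = -4258591/2 + (1439 + 5184) = -4258591/2 + 6623 = -4245345/2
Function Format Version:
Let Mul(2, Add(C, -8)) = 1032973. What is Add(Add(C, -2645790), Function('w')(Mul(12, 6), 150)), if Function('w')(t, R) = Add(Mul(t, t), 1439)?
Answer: Rational(-4245345, 2) ≈ -2.1227e+6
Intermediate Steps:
Function('w')(t, R) = Add(1439, Pow(t, 2)) (Function('w')(t, R) = Add(Pow(t, 2), 1439) = Add(1439, Pow(t, 2)))
C = Rational(1032989, 2) (C = Add(8, Mul(Rational(1, 2), 1032973)) = Add(8, Rational(1032973, 2)) = Rational(1032989, 2) ≈ 5.1649e+5)
Add(Add(C, -2645790), Function('w')(Mul(12, 6), 150)) = Add(Add(Rational(1032989, 2), -2645790), Add(1439, Pow(Mul(12, 6), 2))) = Add(Rational(-4258591, 2), Add(1439, Pow(72, 2))) = Add(Rational(-4258591, 2), Add(1439, 5184)) = Add(Rational(-4258591, 2), 6623) = Rational(-4245345, 2)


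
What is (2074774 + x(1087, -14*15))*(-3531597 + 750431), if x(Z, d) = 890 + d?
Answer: -5772182099364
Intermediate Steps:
(2074774 + x(1087, -14*15))*(-3531597 + 750431) = (2074774 + (890 - 14*15))*(-3531597 + 750431) = (2074774 + (890 - 210))*(-2781166) = (2074774 + 680)*(-2781166) = 2075454*(-2781166) = -5772182099364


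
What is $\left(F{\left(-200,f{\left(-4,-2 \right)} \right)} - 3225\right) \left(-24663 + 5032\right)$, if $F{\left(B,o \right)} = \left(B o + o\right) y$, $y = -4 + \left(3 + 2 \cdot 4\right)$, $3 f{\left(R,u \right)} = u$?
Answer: $\frac{135237959}{3} \approx 4.5079 \cdot 10^{7}$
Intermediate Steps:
$f{\left(R,u \right)} = \frac{u}{3}$
$y = 7$ ($y = -4 + \left(3 + 8\right) = -4 + 11 = 7$)
$F{\left(B,o \right)} = 7 o + 7 B o$ ($F{\left(B,o \right)} = \left(B o + o\right) 7 = \left(o + B o\right) 7 = 7 o + 7 B o$)
$\left(F{\left(-200,f{\left(-4,-2 \right)} \right)} - 3225\right) \left(-24663 + 5032\right) = \left(7 \cdot \frac{1}{3} \left(-2\right) \left(1 - 200\right) - 3225\right) \left(-24663 + 5032\right) = \left(7 \left(- \frac{2}{3}\right) \left(-199\right) - 3225\right) \left(-19631\right) = \left(\frac{2786}{3} - 3225\right) \left(-19631\right) = \left(- \frac{6889}{3}\right) \left(-19631\right) = \frac{135237959}{3}$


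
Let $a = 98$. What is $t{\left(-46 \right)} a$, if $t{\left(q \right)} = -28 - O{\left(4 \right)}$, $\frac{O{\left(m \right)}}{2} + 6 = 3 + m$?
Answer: $-2940$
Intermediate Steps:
$O{\left(m \right)} = -6 + 2 m$ ($O{\left(m \right)} = -12 + 2 \left(3 + m\right) = -12 + \left(6 + 2 m\right) = -6 + 2 m$)
$t{\left(q \right)} = -30$ ($t{\left(q \right)} = -28 - \left(-6 + 2 \cdot 4\right) = -28 - \left(-6 + 8\right) = -28 - 2 = -30$)
$t{\left(-46 \right)} a = \left(-30\right) 98 = -2940$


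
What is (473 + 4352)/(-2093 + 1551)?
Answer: -4825/542 ≈ -8.9022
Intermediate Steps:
(473 + 4352)/(-2093 + 1551) = 4825/(-542) = 4825*(-1/542) = -4825/542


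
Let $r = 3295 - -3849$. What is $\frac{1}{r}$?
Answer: $\frac{1}{7144} \approx 0.00013998$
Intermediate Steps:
$r = 7144$ ($r = 3295 + 3849 = 7144$)
$\frac{1}{r} = \frac{1}{7144}$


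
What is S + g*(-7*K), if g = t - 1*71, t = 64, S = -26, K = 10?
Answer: 464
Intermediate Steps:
g = -7 (g = 64 - 1*71 = 64 - 71 = -7)
S + g*(-7*K) = -26 - (-49)*10 = -26 - 7*(-70) = -26 + 490 = 464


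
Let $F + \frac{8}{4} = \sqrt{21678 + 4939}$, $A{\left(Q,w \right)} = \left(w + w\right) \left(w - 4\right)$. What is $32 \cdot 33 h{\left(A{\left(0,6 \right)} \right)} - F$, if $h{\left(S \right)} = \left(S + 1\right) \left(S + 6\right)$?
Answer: $792002 - \sqrt{26617} \approx 7.9184 \cdot 10^{5}$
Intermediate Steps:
$A{\left(Q,w \right)} = 2 w \left(-4 + w\right)$
$h{\left(S \right)} = \left(1 + S\right) \left(6 + S\right)$
$F = -2 + \sqrt{26617}$ ($F = -2 + \sqrt{21678 + 4939} = -2 + \sqrt{26617} \approx 161.15$)
$32 \cdot 33 h{\left(A{\left(0,6 \right)} \right)} - F = 32 \cdot 33 \left(6 + \left(2 \cdot 6 \left(-4 + 6\right)\right)^{2} + 7 \cdot 2 \cdot 6 \left(-4 + 6\right)\right) - \left(-2 + \sqrt{26617}\right) = 1056 \left(6 + \left(2 \cdot 6 \cdot 2\right)^{2} + 7 \cdot 2 \cdot 6 \cdot 2\right) + \left(2 - \sqrt{26617}\right) = 1056 \left(6 + 24^{2} + 7 \cdot 24\right) + \left(2 - \sqrt{26617}\right) = 1056 \left(6 + 576 + 168\right) + \left(2 - \sqrt{26617}\right) = 1056 \cdot 750 + \left(2 - \sqrt{26617}\right) = 792000 + \left(2 - \sqrt{26617}\right) = 792002 - \sqrt{26617}$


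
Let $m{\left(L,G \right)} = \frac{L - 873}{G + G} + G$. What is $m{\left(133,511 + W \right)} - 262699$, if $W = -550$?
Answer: $- \frac{10246412}{39} \approx -2.6273 \cdot 10^{5}$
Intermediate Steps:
$m{\left(L,G \right)} = G + \frac{-873 + L}{2 G}$ ($m{\left(L,G \right)} = \frac{-873 + L}{2 G} + G = G + \frac{-873 + L}{2 G}$)
$m{\left(133,511 + W \right)} - 262699 = \frac{-873 + 133 + 2 \left(511 - 550\right)^{2}}{2 \left(511 - 550\right)} - 262699 = \frac{-873 + 133 + 2 \left(-39\right)^{2}}{2 \left(-39\right)} - 262699 = \frac{1}{2} \left(- \frac{1}{39}\right) \left(-873 + 133 + 2 \cdot 1521\right) - 262699 = \frac{1}{2} \left(- \frac{1}{39}\right) \left(-873 + 133 + 3042\right) - 262699 = \frac{1}{2} \left(- \frac{1}{39}\right) 2302 - 262699 = - \frac{1151}{39} - 262699 = - \frac{10246412}{39}$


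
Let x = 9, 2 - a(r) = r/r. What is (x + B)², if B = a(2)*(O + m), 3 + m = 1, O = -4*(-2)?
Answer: 225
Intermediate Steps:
a(r) = 1 (a(r) = 2 - r/r = 2 - 1*1 = 2 - 1 = 1)
O = 8
m = -2 (m = -3 + 1 = -2)
B = 6 (B = 1*(8 - 2) = 1*6 = 6)
(x + B)² = (9 + 6)² = 15² = 225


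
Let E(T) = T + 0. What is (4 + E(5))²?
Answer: 81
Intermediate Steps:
E(T) = T
(4 + E(5))² = (4 + 5)² = 9² = 81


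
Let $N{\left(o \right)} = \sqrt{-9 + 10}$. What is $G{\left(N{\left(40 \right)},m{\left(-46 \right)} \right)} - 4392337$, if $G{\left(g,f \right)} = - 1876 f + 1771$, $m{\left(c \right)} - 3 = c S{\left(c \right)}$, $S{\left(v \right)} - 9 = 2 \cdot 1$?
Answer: $-3446938$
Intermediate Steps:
$S{\left(v \right)} = 11$ ($S{\left(v \right)} = 9 + 2 \cdot 1 = 9 + 2 = 11$)
$N{\left(o \right)} = 1$ ($N{\left(o \right)} = \sqrt{1} = 1$)
$m{\left(c \right)} = 3 + 11 c$ ($m{\left(c \right)} = 3 + c 11 = 3 + 11 c$)
$G{\left(g,f \right)} = 1771 - 1876 f$
$G{\left(N{\left(40 \right)},m{\left(-46 \right)} \right)} - 4392337 = \left(1771 - 1876 \left(3 + 11 \left(-46\right)\right)\right) - 4392337 = \left(1771 - 1876 \left(3 - 506\right)\right) - 4392337 = \left(1771 - -943628\right) - 4392337 = \left(1771 + 943628\right) - 4392337 = 945399 - 4392337 = -3446938$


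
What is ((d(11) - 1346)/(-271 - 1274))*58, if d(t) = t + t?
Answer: 76792/1545 ≈ 49.704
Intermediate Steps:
d(t) = 2*t
((d(11) - 1346)/(-271 - 1274))*58 = ((2*11 - 1346)/(-271 - 1274))*58 = ((22 - 1346)/(-1545))*58 = -1324*(-1/1545)*58 = (1324/1545)*58 = 76792/1545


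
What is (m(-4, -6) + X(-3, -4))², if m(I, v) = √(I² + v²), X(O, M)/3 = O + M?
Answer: 493 - 84*√13 ≈ 190.13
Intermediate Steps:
X(O, M) = 3*M + 3*O (X(O, M) = 3*(O + M) = 3*(M + O) = 3*M + 3*O)
(m(-4, -6) + X(-3, -4))² = (√((-4)² + (-6)²) + (3*(-4) + 3*(-3)))² = (√(16 + 36) + (-12 - 9))² = (√52 - 21)² = (2*√13 - 21)² = (-21 + 2*√13)²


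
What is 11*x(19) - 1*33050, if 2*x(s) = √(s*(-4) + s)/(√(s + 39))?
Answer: -33050 + 11*I*√3306/116 ≈ -33050.0 + 5.4524*I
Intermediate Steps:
x(s) = √3*√(-s)/(2*√(39 + s)) (x(s) = (√(s*(-4) + s)/(√(s + 39)))/2 = (√(-4*s + s)/(√(39 + s)))/2 = (√(-3*s)/√(39 + s))/2 = ((√3*√(-s))/√(39 + s))/2 = (√3*√(-s)/√(39 + s))/2 = √3*√(-s)/(2*√(39 + s)))
11*x(19) - 1*33050 = 11*(√3*√(-1*19)/(2*√(39 + 19))) - 1*33050 = 11*(√3*√(-19)/(2*√58)) - 33050 = 11*(√3*(I*√19)*(√58/58)/2) - 33050 = 11*(I*√3306/116) - 33050 = 11*I*√3306/116 - 33050 = -33050 + 11*I*√3306/116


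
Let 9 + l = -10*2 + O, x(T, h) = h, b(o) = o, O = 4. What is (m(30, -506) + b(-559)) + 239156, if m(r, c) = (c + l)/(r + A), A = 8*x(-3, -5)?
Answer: 2386501/10 ≈ 2.3865e+5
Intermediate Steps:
A = -40 (A = 8*(-5) = -40)
l = -25 (l = -9 + (-10*2 + 4) = -9 + (-20 + 4) = -9 - 16 = -25)
m(r, c) = (-25 + c)/(-40 + r) (m(r, c) = (c - 25)/(r - 40) = (-25 + c)/(-40 + r))
(m(30, -506) + b(-559)) + 239156 = ((-25 - 506)/(-40 + 30) - 559) + 239156 = (-531/(-10) - 559) + 239156 = (-1/10*(-531) - 559) + 239156 = (531/10 - 559) + 239156 = -5059/10 + 239156 = 2386501/10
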